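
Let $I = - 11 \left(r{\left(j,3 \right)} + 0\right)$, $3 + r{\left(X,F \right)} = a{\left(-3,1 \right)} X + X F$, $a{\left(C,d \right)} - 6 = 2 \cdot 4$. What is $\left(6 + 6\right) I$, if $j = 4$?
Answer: $-8580$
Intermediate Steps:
$a{\left(C,d \right)} = 14$ ($a{\left(C,d \right)} = 6 + 2 \cdot 4 = 6 + 8 = 14$)
$r{\left(X,F \right)} = -3 + 14 X + F X$ ($r{\left(X,F \right)} = -3 + \left(14 X + X F\right) = -3 + \left(14 X + F X\right) = -3 + 14 X + F X$)
$I = -715$ ($I = - 11 \left(\left(-3 + 14 \cdot 4 + 3 \cdot 4\right) + 0\right) = - 11 \left(\left(-3 + 56 + 12\right) + 0\right) = - 11 \left(65 + 0\right) = \left(-11\right) 65 = -715$)
$\left(6 + 6\right) I = \left(6 + 6\right) \left(-715\right) = 12 \left(-715\right) = -8580$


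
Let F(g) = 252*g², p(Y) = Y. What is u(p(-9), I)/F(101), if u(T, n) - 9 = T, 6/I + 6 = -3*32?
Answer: 0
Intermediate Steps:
I = -1/17 (I = 6/(-6 - 3*32) = 6/(-6 - 96) = 6/(-102) = 6*(-1/102) = -1/17 ≈ -0.058824)
u(T, n) = 9 + T
u(p(-9), I)/F(101) = (9 - 9)/((252*101²)) = 0/((252*10201)) = 0/2570652 = 0*(1/2570652) = 0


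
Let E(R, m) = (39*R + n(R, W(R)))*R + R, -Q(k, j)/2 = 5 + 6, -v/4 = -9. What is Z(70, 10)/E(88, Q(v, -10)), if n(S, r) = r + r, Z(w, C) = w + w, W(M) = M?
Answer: 35/79398 ≈ 0.00044082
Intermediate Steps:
v = 36 (v = -4*(-9) = 36)
Z(w, C) = 2*w
n(S, r) = 2*r
Q(k, j) = -22 (Q(k, j) = -2*(5 + 6) = -2*11 = -22)
E(R, m) = R + 41*R**2 (E(R, m) = (39*R + 2*R)*R + R = (41*R)*R + R = 41*R**2 + R = R + 41*R**2)
Z(70, 10)/E(88, Q(v, -10)) = (2*70)/((88*(1 + 41*88))) = 140/((88*(1 + 3608))) = 140/((88*3609)) = 140/317592 = 140*(1/317592) = 35/79398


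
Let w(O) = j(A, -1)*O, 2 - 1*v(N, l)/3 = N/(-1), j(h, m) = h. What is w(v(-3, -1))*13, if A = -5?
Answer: 195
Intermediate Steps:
v(N, l) = 6 + 3*N (v(N, l) = 6 - 3*N/(-1) = 6 - 3*N*(-1) = 6 - (-3)*N = 6 + 3*N)
w(O) = -5*O
w(v(-3, -1))*13 = -5*(6 + 3*(-3))*13 = -5*(6 - 9)*13 = -5*(-3)*13 = 15*13 = 195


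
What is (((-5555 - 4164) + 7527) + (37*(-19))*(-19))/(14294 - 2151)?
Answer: 11165/12143 ≈ 0.91946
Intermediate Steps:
(((-5555 - 4164) + 7527) + (37*(-19))*(-19))/(14294 - 2151) = ((-9719 + 7527) - 703*(-19))/12143 = (-2192 + 13357)*(1/12143) = 11165*(1/12143) = 11165/12143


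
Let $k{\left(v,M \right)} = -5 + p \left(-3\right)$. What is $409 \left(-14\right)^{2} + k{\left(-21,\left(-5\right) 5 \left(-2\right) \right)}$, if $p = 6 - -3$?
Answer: $80132$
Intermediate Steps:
$p = 9$ ($p = 6 + 3 = 9$)
$k{\left(v,M \right)} = -32$ ($k{\left(v,M \right)} = -5 + 9 \left(-3\right) = -5 - 27 = -32$)
$409 \left(-14\right)^{2} + k{\left(-21,\left(-5\right) 5 \left(-2\right) \right)} = 409 \left(-14\right)^{2} - 32 = 409 \cdot 196 - 32 = 80164 - 32 = 80132$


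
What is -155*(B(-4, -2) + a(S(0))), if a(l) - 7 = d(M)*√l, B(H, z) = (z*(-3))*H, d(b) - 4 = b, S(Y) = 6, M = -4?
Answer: 2635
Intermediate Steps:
d(b) = 4 + b
B(H, z) = -3*H*z (B(H, z) = (-3*z)*H = -3*H*z)
a(l) = 7 (a(l) = 7 + (4 - 4)*√l = 7 + 0*√l = 7 + 0 = 7)
-155*(B(-4, -2) + a(S(0))) = -155*(-3*(-4)*(-2) + 7) = -155*(-24 + 7) = -155*(-17) = 2635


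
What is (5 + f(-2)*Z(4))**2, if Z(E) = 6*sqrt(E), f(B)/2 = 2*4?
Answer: 38809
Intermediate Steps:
f(B) = 16 (f(B) = 2*(2*4) = 2*8 = 16)
(5 + f(-2)*Z(4))**2 = (5 + 16*(6*sqrt(4)))**2 = (5 + 16*(6*2))**2 = (5 + 16*12)**2 = (5 + 192)**2 = 197**2 = 38809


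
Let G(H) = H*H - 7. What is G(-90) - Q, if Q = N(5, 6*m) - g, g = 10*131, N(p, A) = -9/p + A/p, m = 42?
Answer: 46772/5 ≈ 9354.4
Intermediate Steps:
g = 1310
G(H) = -7 + H² (G(H) = H² - 7 = -7 + H²)
Q = -6307/5 (Q = (-9 + 6*42)/5 - 1*1310 = (-9 + 252)/5 - 1310 = (⅕)*243 - 1310 = 243/5 - 1310 = -6307/5 ≈ -1261.4)
G(-90) - Q = (-7 + (-90)²) - 1*(-6307/5) = (-7 + 8100) + 6307/5 = 8093 + 6307/5 = 46772/5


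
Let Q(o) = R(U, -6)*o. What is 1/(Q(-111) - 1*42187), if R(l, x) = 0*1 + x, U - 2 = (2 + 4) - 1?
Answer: -1/41521 ≈ -2.4084e-5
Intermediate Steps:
U = 7 (U = 2 + ((2 + 4) - 1) = 2 + (6 - 1) = 2 + 5 = 7)
R(l, x) = x (R(l, x) = 0 + x = x)
Q(o) = -6*o
1/(Q(-111) - 1*42187) = 1/(-6*(-111) - 1*42187) = 1/(666 - 42187) = 1/(-41521) = -1/41521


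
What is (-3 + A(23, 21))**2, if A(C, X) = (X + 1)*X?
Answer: 210681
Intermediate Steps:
A(C, X) = X*(1 + X) (A(C, X) = (1 + X)*X = X*(1 + X))
(-3 + A(23, 21))**2 = (-3 + 21*(1 + 21))**2 = (-3 + 21*22)**2 = (-3 + 462)**2 = 459**2 = 210681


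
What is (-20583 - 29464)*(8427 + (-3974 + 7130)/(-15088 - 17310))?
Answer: -6831785597565/16199 ≈ -4.2174e+8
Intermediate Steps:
(-20583 - 29464)*(8427 + (-3974 + 7130)/(-15088 - 17310)) = -50047*(8427 + 3156/(-32398)) = -50047*(8427 + 3156*(-1/32398)) = -50047*(8427 - 1578/16199) = -50047*136507395/16199 = -6831785597565/16199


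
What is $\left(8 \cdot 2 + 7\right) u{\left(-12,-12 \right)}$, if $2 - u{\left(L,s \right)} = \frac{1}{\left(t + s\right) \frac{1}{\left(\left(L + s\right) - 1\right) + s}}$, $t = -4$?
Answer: $- \frac{115}{16} \approx -7.1875$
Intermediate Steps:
$u{\left(L,s \right)} = 2 - \frac{-1 + L + 2 s}{-4 + s}$ ($u{\left(L,s \right)} = 2 - \frac{1}{\left(-4 + s\right) \frac{1}{\left(\left(L + s\right) - 1\right) + s}} = 2 - \frac{1}{\left(-4 + s\right) \frac{1}{\left(-1 + L + s\right) + s}} = 2 - \frac{1}{\left(-4 + s\right) \frac{1}{-1 + L + 2 s}} = 2 - \frac{1}{\frac{1}{-1 + L + 2 s} \left(-4 + s\right)} = 2 - \frac{-1 + L + 2 s}{-4 + s}$)
$\left(8 \cdot 2 + 7\right) u{\left(-12,-12 \right)} = \left(8 \cdot 2 + 7\right) \frac{-7 - -12}{-4 - 12} = \left(16 + 7\right) \frac{-7 + 12}{-16} = 23 \left(\left(- \frac{1}{16}\right) 5\right) = 23 \left(- \frac{5}{16}\right) = - \frac{115}{16}$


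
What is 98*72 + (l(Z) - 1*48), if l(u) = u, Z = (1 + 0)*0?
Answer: 7008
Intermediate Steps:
Z = 0 (Z = 1*0 = 0)
98*72 + (l(Z) - 1*48) = 98*72 + (0 - 1*48) = 7056 + (0 - 48) = 7056 - 48 = 7008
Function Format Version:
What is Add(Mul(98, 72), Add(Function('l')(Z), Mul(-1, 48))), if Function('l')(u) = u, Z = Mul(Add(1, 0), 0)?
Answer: 7008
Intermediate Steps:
Z = 0 (Z = Mul(1, 0) = 0)
Add(Mul(98, 72), Add(Function('l')(Z), Mul(-1, 48))) = Add(Mul(98, 72), Add(0, Mul(-1, 48))) = Add(7056, Add(0, -48)) = Add(7056, -48) = 7008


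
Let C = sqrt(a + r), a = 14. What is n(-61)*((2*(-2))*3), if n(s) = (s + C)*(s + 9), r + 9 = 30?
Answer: -38064 + 624*sqrt(35) ≈ -34372.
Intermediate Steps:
r = 21 (r = -9 + 30 = 21)
C = sqrt(35) (C = sqrt(14 + 21) = sqrt(35) ≈ 5.9161)
n(s) = (9 + s)*(s + sqrt(35)) (n(s) = (s + sqrt(35))*(s + 9) = (s + sqrt(35))*(9 + s) = (9 + s)*(s + sqrt(35)))
n(-61)*((2*(-2))*3) = ((-61)**2 + 9*(-61) + 9*sqrt(35) - 61*sqrt(35))*((2*(-2))*3) = (3721 - 549 + 9*sqrt(35) - 61*sqrt(35))*(-4*3) = (3172 - 52*sqrt(35))*(-12) = -38064 + 624*sqrt(35)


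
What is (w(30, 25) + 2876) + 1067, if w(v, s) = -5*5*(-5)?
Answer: 4068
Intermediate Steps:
w(v, s) = 125 (w(v, s) = -25*(-5) = 125)
(w(30, 25) + 2876) + 1067 = (125 + 2876) + 1067 = 3001 + 1067 = 4068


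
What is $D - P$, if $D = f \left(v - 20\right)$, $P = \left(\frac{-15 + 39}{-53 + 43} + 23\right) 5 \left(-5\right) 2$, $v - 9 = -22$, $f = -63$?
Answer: $3109$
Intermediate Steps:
$v = -13$ ($v = 9 - 22 = -13$)
$P = -1030$ ($P = \left(\frac{24}{-10} + 23\right) \left(\left(-25\right) 2\right) = \left(24 \left(- \frac{1}{10}\right) + 23\right) \left(-50\right) = \left(- \frac{12}{5} + 23\right) \left(-50\right) = \frac{103}{5} \left(-50\right) = -1030$)
$D = 2079$ ($D = - 63 \left(-13 - 20\right) = \left(-63\right) \left(-33\right) = 2079$)
$D - P = 2079 - -1030 = 2079 + 1030 = 3109$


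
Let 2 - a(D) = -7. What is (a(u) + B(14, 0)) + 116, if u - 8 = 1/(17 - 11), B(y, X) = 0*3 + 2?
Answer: 127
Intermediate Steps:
B(y, X) = 2 (B(y, X) = 0 + 2 = 2)
u = 49/6 (u = 8 + 1/(17 - 11) = 8 + 1/6 = 8 + ⅙ = 49/6 ≈ 8.1667)
a(D) = 9 (a(D) = 2 - 1*(-7) = 2 + 7 = 9)
(a(u) + B(14, 0)) + 116 = (9 + 2) + 116 = 11 + 116 = 127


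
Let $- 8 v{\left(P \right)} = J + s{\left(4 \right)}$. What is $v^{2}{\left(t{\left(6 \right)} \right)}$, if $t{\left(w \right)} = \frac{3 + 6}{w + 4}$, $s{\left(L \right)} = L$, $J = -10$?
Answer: $\frac{9}{16} \approx 0.5625$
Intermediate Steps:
$t{\left(w \right)} = \frac{9}{4 + w}$
$v{\left(P \right)} = \frac{3}{4}$ ($v{\left(P \right)} = - \frac{-10 + 4}{8} = \left(- \frac{1}{8}\right) \left(-6\right) = \frac{3}{4}$)
$v^{2}{\left(t{\left(6 \right)} \right)} = \left(\frac{3}{4}\right)^{2} = \frac{9}{16}$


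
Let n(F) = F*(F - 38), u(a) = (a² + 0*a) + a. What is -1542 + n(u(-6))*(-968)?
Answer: 230778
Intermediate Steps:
u(a) = a + a² (u(a) = (a² + 0) + a = a² + a = a + a²)
n(F) = F*(-38 + F)
-1542 + n(u(-6))*(-968) = -1542 + ((-6*(1 - 6))*(-38 - 6*(1 - 6)))*(-968) = -1542 + ((-6*(-5))*(-38 - 6*(-5)))*(-968) = -1542 + (30*(-38 + 30))*(-968) = -1542 + (30*(-8))*(-968) = -1542 - 240*(-968) = -1542 + 232320 = 230778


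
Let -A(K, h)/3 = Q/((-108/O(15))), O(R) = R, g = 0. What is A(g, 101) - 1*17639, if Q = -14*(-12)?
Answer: -17569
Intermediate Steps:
Q = 168
A(K, h) = 70 (A(K, h) = -504/((-108/15)) = -504/((-108*1/15)) = -504/(-36/5) = -504*(-5)/36 = -3*(-70/3) = 70)
A(g, 101) - 1*17639 = 70 - 1*17639 = 70 - 17639 = -17569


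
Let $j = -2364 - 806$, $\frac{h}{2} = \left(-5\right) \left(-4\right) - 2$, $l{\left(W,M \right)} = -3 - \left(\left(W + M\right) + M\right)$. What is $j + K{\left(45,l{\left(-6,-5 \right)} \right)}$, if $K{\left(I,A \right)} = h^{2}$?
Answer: $-1874$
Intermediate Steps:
$l{\left(W,M \right)} = -3 - W - 2 M$ ($l{\left(W,M \right)} = -3 - \left(\left(M + W\right) + M\right) = -3 - \left(W + 2 M\right) = -3 - W - 2 M$)
$h = 36$ ($h = 2 \left(\left(-5\right) \left(-4\right) - 2\right) = 2 \left(20 - 2\right) = 2 \cdot 18 = 36$)
$j = -3170$ ($j = -2364 - 806 = -3170$)
$K{\left(I,A \right)} = 1296$ ($K{\left(I,A \right)} = 36^{2} = 1296$)
$j + K{\left(45,l{\left(-6,-5 \right)} \right)} = -3170 + 1296 = -1874$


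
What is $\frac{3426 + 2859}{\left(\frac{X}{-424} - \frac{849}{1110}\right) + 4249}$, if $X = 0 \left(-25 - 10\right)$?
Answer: $\frac{775150}{523949} \approx 1.4794$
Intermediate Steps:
$X = 0$ ($X = 0 \left(-35\right) = 0$)
$\frac{3426 + 2859}{\left(\frac{X}{-424} - \frac{849}{1110}\right) + 4249} = \frac{3426 + 2859}{\left(\frac{0}{-424} - \frac{849}{1110}\right) + 4249} = \frac{6285}{\left(0 \left(- \frac{1}{424}\right) - \frac{283}{370}\right) + 4249} = \frac{6285}{\left(0 - \frac{283}{370}\right) + 4249} = \frac{6285}{- \frac{283}{370} + 4249} = \frac{6285}{\frac{1571847}{370}} = 6285 \cdot \frac{370}{1571847} = \frac{775150}{523949}$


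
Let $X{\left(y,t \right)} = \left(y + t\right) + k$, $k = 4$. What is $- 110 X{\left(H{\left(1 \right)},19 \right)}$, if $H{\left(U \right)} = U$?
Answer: $-2640$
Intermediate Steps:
$X{\left(y,t \right)} = 4 + t + y$ ($X{\left(y,t \right)} = \left(y + t\right) + 4 = \left(t + y\right) + 4 = 4 + t + y$)
$- 110 X{\left(H{\left(1 \right)},19 \right)} = - 110 \left(4 + 19 + 1\right) = \left(-110\right) 24 = -2640$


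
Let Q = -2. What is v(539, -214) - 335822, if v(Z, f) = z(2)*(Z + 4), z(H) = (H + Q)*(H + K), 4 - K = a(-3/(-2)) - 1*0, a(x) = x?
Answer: -335822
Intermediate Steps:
K = 5/2 (K = 4 - (-3/(-2) - 1*0) = 4 - (-3*(-½) + 0) = 4 - (3/2 + 0) = 4 - 1*3/2 = 4 - 3/2 = 5/2 ≈ 2.5000)
z(H) = (-2 + H)*(5/2 + H) (z(H) = (H - 2)*(H + 5/2) = (-2 + H)*(5/2 + H))
v(Z, f) = 0 (v(Z, f) = (-5 + 2² + (½)*2)*(Z + 4) = (-5 + 4 + 1)*(4 + Z) = 0*(4 + Z) = 0)
v(539, -214) - 335822 = 0 - 335822 = -335822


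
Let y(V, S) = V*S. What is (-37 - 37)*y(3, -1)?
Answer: 222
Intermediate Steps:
y(V, S) = S*V
(-37 - 37)*y(3, -1) = (-37 - 37)*(-1*3) = -74*(-3) = 222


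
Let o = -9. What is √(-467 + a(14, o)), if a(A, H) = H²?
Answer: I*√386 ≈ 19.647*I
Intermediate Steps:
√(-467 + a(14, o)) = √(-467 + (-9)²) = √(-467 + 81) = √(-386) = I*√386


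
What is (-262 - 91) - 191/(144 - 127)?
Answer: -6192/17 ≈ -364.24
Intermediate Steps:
(-262 - 91) - 191/(144 - 127) = -353 - 191/17 = -6192/17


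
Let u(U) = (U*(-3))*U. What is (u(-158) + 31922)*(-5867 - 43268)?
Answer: 2111330950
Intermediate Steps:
u(U) = -3*U² (u(U) = (-3*U)*U = -3*U²)
(u(-158) + 31922)*(-5867 - 43268) = (-3*(-158)² + 31922)*(-5867 - 43268) = (-3*24964 + 31922)*(-49135) = (-74892 + 31922)*(-49135) = -42970*(-49135) = 2111330950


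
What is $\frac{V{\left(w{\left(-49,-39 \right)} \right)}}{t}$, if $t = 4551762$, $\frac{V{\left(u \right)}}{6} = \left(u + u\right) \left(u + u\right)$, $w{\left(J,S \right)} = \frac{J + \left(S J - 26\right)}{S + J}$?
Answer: $\frac{210681}{91793867} \approx 0.0022952$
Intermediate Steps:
$w{\left(J,S \right)} = \frac{-26 + J + J S}{J + S}$ ($w{\left(J,S \right)} = \frac{J + \left(J S - 26\right)}{J + S} = \frac{J + \left(-26 + J S\right)}{J + S} = \frac{-26 + J + J S}{J + S}$)
$V{\left(u \right)} = 24 u^{2}$ ($V{\left(u \right)} = 6 \left(u + u\right) \left(u + u\right) = 6 \cdot 2 u 2 u = 6 \cdot 4 u^{2} = 24 u^{2}$)
$\frac{V{\left(w{\left(-49,-39 \right)} \right)}}{t} = \frac{24 \left(\frac{-26 - 49 - -1911}{-49 - 39}\right)^{2}}{4551762} = 24 \left(\frac{-26 - 49 + 1911}{-88}\right)^{2} \cdot \frac{1}{4551762} = 24 \left(\left(- \frac{1}{88}\right) 1836\right)^{2} \cdot \frac{1}{4551762} = 24 \left(- \frac{459}{22}\right)^{2} \cdot \frac{1}{4551762} = 24 \cdot \frac{210681}{484} \cdot \frac{1}{4551762} = \frac{1264086}{121} \cdot \frac{1}{4551762} = \frac{210681}{91793867}$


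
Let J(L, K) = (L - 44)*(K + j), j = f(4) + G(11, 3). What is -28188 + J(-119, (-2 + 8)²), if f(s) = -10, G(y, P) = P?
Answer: -32915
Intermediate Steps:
j = -7 (j = -10 + 3 = -7)
J(L, K) = (-44 + L)*(-7 + K) (J(L, K) = (L - 44)*(K - 7) = (-44 + L)*(-7 + K))
-28188 + J(-119, (-2 + 8)²) = -28188 + (308 - 44*(-2 + 8)² - 7*(-119) + (-2 + 8)²*(-119)) = -28188 + (308 - 44*6² + 833 + 6²*(-119)) = -28188 + (308 - 44*36 + 833 + 36*(-119)) = -28188 + (308 - 1584 + 833 - 4284) = -28188 - 4727 = -32915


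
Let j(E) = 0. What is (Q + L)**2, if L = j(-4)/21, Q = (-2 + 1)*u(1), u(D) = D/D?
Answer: 1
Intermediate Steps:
u(D) = 1
Q = -1 (Q = (-2 + 1)*1 = -1*1 = -1)
L = 0 (L = 0/21 = 0*(1/21) = 0)
(Q + L)**2 = (-1 + 0)**2 = (-1)**2 = 1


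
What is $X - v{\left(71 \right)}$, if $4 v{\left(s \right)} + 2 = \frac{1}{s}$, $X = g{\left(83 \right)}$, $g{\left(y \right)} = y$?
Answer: $\frac{23713}{284} \approx 83.496$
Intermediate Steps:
$X = 83$
$v{\left(s \right)} = - \frac{1}{2} + \frac{1}{4 s}$
$X - v{\left(71 \right)} = 83 - \frac{1 - 142}{4 \cdot 71} = 83 - \frac{1}{4} \cdot \frac{1}{71} \left(1 - 142\right) = 83 - \frac{1}{4} \cdot \frac{1}{71} \left(-141\right) = 83 - - \frac{141}{284} = 83 + \frac{141}{284} = \frac{23713}{284}$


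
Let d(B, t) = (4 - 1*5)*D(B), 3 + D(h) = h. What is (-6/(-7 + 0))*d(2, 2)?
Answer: 6/7 ≈ 0.85714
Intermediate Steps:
D(h) = -3 + h
d(B, t) = 3 - B (d(B, t) = (4 - 1*5)*(-3 + B) = (4 - 5)*(-3 + B) = -(-3 + B) = 3 - B)
(-6/(-7 + 0))*d(2, 2) = (-6/(-7 + 0))*(3 - 1*2) = (-6/(-7))*(3 - 2) = -1/7*(-6)*1 = (6/7)*1 = 6/7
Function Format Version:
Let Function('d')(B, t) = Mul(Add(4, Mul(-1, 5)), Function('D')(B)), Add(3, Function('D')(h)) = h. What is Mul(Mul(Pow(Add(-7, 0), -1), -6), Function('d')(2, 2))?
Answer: Rational(6, 7) ≈ 0.85714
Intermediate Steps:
Function('D')(h) = Add(-3, h)
Function('d')(B, t) = Add(3, Mul(-1, B)) (Function('d')(B, t) = Mul(Add(4, Mul(-1, 5)), Add(-3, B)) = Mul(Add(4, -5), Add(-3, B)) = Mul(-1, Add(-3, B)) = Add(3, Mul(-1, B)))
Mul(Mul(Pow(Add(-7, 0), -1), -6), Function('d')(2, 2)) = Mul(Mul(Pow(Add(-7, 0), -1), -6), Add(3, Mul(-1, 2))) = Mul(Mul(Pow(-7, -1), -6), Add(3, -2)) = Mul(Mul(Rational(-1, 7), -6), 1) = Mul(Rational(6, 7), 1) = Rational(6, 7)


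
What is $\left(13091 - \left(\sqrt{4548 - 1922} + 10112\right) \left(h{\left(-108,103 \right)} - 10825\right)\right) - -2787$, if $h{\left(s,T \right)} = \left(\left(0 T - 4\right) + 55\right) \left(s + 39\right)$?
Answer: $145062406 + 14344 \sqrt{2626} \approx 1.458 \cdot 10^{8}$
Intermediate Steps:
$h{\left(s,T \right)} = 1989 + 51 s$ ($h{\left(s,T \right)} = \left(\left(0 - 4\right) + 55\right) \left(39 + s\right) = \left(-4 + 55\right) \left(39 + s\right) = 51 \left(39 + s\right) = 1989 + 51 s$)
$\left(13091 - \left(\sqrt{4548 - 1922} + 10112\right) \left(h{\left(-108,103 \right)} - 10825\right)\right) - -2787 = \left(13091 - \left(\sqrt{4548 - 1922} + 10112\right) \left(\left(1989 + 51 \left(-108\right)\right) - 10825\right)\right) - -2787 = \left(13091 - \left(\sqrt{2626} + 10112\right) \left(\left(1989 - 5508\right) - 10825\right)\right) + 2787 = \left(13091 - \left(10112 + \sqrt{2626}\right) \left(-3519 - 10825\right)\right) + 2787 = \left(13091 - \left(10112 + \sqrt{2626}\right) \left(-14344\right)\right) + 2787 = \left(13091 - \left(-145046528 - 14344 \sqrt{2626}\right)\right) + 2787 = \left(13091 + \left(145046528 + 14344 \sqrt{2626}\right)\right) + 2787 = \left(145059619 + 14344 \sqrt{2626}\right) + 2787 = 145062406 + 14344 \sqrt{2626}$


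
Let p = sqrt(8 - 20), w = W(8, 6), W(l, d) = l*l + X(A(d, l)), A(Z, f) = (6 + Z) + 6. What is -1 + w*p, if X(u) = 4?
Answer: -1 + 136*I*sqrt(3) ≈ -1.0 + 235.56*I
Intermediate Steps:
A(Z, f) = 12 + Z
W(l, d) = 4 + l**2 (W(l, d) = l*l + 4 = l**2 + 4 = 4 + l**2)
w = 68 (w = 4 + 8**2 = 4 + 64 = 68)
p = 2*I*sqrt(3) (p = sqrt(-12) = 2*I*sqrt(3) ≈ 3.4641*I)
-1 + w*p = -1 + 68*(2*I*sqrt(3)) = -1 + 136*I*sqrt(3)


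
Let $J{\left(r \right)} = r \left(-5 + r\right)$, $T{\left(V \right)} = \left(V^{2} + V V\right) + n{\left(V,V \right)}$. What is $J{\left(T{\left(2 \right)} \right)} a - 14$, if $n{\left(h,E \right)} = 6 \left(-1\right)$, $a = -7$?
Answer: $28$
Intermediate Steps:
$n{\left(h,E \right)} = -6$
$T{\left(V \right)} = -6 + 2 V^{2}$ ($T{\left(V \right)} = \left(V^{2} + V V\right) - 6 = \left(V^{2} + V^{2}\right) - 6 = 2 V^{2} - 6 = -6 + 2 V^{2}$)
$J{\left(T{\left(2 \right)} \right)} a - 14 = \left(-6 + 2 \cdot 2^{2}\right) \left(-5 - \left(6 - 2 \cdot 2^{2}\right)\right) \left(-7\right) - 14 = \left(-6 + 2 \cdot 4\right) \left(-5 + \left(-6 + 2 \cdot 4\right)\right) \left(-7\right) - 14 = \left(-6 + 8\right) \left(-5 + \left(-6 + 8\right)\right) \left(-7\right) - 14 = 2 \left(-5 + 2\right) \left(-7\right) - 14 = 2 \left(-3\right) \left(-7\right) - 14 = \left(-6\right) \left(-7\right) - 14 = 42 - 14 = 28$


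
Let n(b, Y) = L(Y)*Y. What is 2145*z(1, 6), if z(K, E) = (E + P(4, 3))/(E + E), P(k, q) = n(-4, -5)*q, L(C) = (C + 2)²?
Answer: -92235/4 ≈ -23059.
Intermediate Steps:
L(C) = (2 + C)²
n(b, Y) = Y*(2 + Y)² (n(b, Y) = (2 + Y)²*Y = Y*(2 + Y)²)
P(k, q) = -45*q (P(k, q) = (-5*(2 - 5)²)*q = (-5*(-3)²)*q = (-5*9)*q = -45*q)
z(K, E) = (-135 + E)/(2*E) (z(K, E) = (E - 45*3)/(E + E) = (E - 135)/((2*E)) = (-135 + E)*(1/(2*E)) = (-135 + E)/(2*E))
2145*z(1, 6) = 2145*((½)*(-135 + 6)/6) = 2145*((½)*(⅙)*(-129)) = 2145*(-43/4) = -92235/4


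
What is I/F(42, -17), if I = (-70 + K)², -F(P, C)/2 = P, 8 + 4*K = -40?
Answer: -1681/21 ≈ -80.048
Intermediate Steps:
K = -12 (K = -2 + (¼)*(-40) = -2 - 10 = -12)
F(P, C) = -2*P
I = 6724 (I = (-70 - 12)² = (-82)² = 6724)
I/F(42, -17) = 6724/((-2*42)) = 6724/(-84) = 6724*(-1/84) = -1681/21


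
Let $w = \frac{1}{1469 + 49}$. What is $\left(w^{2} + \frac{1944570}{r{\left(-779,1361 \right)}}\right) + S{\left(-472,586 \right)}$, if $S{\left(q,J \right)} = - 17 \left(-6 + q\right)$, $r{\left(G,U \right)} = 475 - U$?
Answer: $\frac{6054687353135}{1020815532} \approx 5931.2$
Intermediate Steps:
$w = \frac{1}{1518} \approx 0.00065876$
$S{\left(q,J \right)} = 102 - 17 q$
$\left(w^{2} + \frac{1944570}{r{\left(-779,1361 \right)}}\right) + S{\left(-472,586 \right)} = \left(\left(\frac{1}{1518}\right)^{2} + \frac{1944570}{475 - 1361}\right) + \left(102 - -8024\right) = \left(\frac{1}{2304324} + \frac{1944570}{475 - 1361}\right) + \left(102 + 8024\right) = \left(\frac{1}{2304324} + \frac{1944570}{-886}\right) + 8126 = \left(\frac{1}{2304324} + 1944570 \left(- \frac{1}{886}\right)\right) + 8126 = \left(\frac{1}{2304324} - \frac{972285}{443}\right) + 8126 = - \frac{2240459659897}{1020815532} + 8126 = \frac{6054687353135}{1020815532}$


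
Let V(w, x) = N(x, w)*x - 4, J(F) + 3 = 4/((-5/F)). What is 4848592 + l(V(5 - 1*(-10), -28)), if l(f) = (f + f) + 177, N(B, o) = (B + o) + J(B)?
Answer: 24242013/5 ≈ 4.8484e+6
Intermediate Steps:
J(F) = -3 - 4*F/5 (J(F) = -3 + 4/((-5/F)) = -3 + 4*(-F/5) = -3 - 4*F/5)
N(B, o) = -3 + o + B/5 (N(B, o) = (B + o) + (-3 - 4*B/5) = -3 + o + B/5)
V(w, x) = -4 + x*(-3 + w + x/5) (V(w, x) = (-3 + w + x/5)*x - 4 = x*(-3 + w + x/5) - 4 = -4 + x*(-3 + w + x/5))
l(f) = 177 + 2*f (l(f) = 2*f + 177 = 177 + 2*f)
4848592 + l(V(5 - 1*(-10), -28)) = 4848592 + (177 + 2*(-4 + (1/5)*(-28)*(-15 - 28 + 5*(5 - 1*(-10))))) = 4848592 + (177 + 2*(-4 + (1/5)*(-28)*(-15 - 28 + 5*(5 + 10)))) = 4848592 + (177 + 2*(-4 + (1/5)*(-28)*(-15 - 28 + 5*15))) = 4848592 + (177 + 2*(-4 + (1/5)*(-28)*(-15 - 28 + 75))) = 4848592 + (177 + 2*(-4 + (1/5)*(-28)*32)) = 4848592 + (177 + 2*(-4 - 896/5)) = 4848592 + (177 + 2*(-916/5)) = 4848592 + (177 - 1832/5) = 4848592 - 947/5 = 24242013/5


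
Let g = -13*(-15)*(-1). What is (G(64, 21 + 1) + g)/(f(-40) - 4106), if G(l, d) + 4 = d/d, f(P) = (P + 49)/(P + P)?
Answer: 15840/328489 ≈ 0.048221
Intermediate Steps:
f(P) = (49 + P)/(2*P) (f(P) = (49 + P)/((2*P)) = (49 + P)*(1/(2*P)) = (49 + P)/(2*P))
G(l, d) = -3 (G(l, d) = -4 + d/d = -4 + 1 = -3)
g = -195 (g = 195*(-1) = -195)
(G(64, 21 + 1) + g)/(f(-40) - 4106) = (-3 - 195)/((1/2)*(49 - 40)/(-40) - 4106) = -198/((1/2)*(-1/40)*9 - 4106) = -198/(-9/80 - 4106) = -198/(-328489/80) = -198*(-80/328489) = 15840/328489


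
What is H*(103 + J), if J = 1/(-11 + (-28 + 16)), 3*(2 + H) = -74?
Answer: -189440/69 ≈ -2745.5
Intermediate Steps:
H = -80/3 (H = -2 + (⅓)*(-74) = -2 - 74/3 = -80/3 ≈ -26.667)
J = -1/23 (J = 1/(-11 - 12) = 1/(-23) = -1/23 ≈ -0.043478)
H*(103 + J) = -80*(103 - 1/23)/3 = -80/3*2368/23 = -189440/69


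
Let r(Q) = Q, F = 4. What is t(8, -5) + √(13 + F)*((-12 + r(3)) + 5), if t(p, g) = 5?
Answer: 5 - 4*√17 ≈ -11.492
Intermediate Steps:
t(8, -5) + √(13 + F)*((-12 + r(3)) + 5) = 5 + √(13 + 4)*((-12 + 3) + 5) = 5 + √17*(-9 + 5) = 5 + √17*(-4) = 5 - 4*√17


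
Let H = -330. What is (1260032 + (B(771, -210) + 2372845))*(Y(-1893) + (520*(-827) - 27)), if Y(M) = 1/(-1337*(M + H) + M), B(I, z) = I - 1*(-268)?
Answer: -2321000222999059030/1485129 ≈ -1.5628e+12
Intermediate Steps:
B(I, z) = 268 + I (B(I, z) = I + 268 = 268 + I)
Y(M) = 1/(441210 - 1336*M) (Y(M) = 1/(-1337*(M - 330) + M) = 1/(-1337*(-330 + M) + M) = 1/((441210 - 1337*M) + M) = 1/(441210 - 1336*M))
(1260032 + (B(771, -210) + 2372845))*(Y(-1893) + (520*(-827) - 27)) = (1260032 + ((268 + 771) + 2372845))*(-1/(-441210 + 1336*(-1893)) + (520*(-827) - 27)) = (1260032 + (1039 + 2372845))*(-1/(-441210 - 2529048) + (-430040 - 27)) = (1260032 + 2373884)*(-1/(-2970258) - 430067) = 3633916*(-1*(-1/2970258) - 430067) = 3633916*(1/2970258 - 430067) = 3633916*(-1277409947285/2970258) = -2321000222999059030/1485129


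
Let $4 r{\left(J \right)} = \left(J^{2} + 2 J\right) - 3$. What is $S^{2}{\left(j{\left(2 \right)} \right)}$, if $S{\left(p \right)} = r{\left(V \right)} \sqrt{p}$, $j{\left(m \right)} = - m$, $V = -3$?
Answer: $0$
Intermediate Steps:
$r{\left(J \right)} = - \frac{3}{4} + \frac{J}{2} + \frac{J^{2}}{4}$ ($r{\left(J \right)} = \frac{\left(J^{2} + 2 J\right) - 3}{4} = \frac{-3 + J^{2} + 2 J}{4} = - \frac{3}{4} + \frac{J}{2} + \frac{J^{2}}{4}$)
$S{\left(p \right)} = 0$ ($S{\left(p \right)} = \left(- \frac{3}{4} + \frac{1}{2} \left(-3\right) + \frac{\left(-3\right)^{2}}{4}\right) \sqrt{p} = \left(- \frac{3}{4} - \frac{3}{2} + \frac{1}{4} \cdot 9\right) \sqrt{p} = \left(- \frac{3}{4} - \frac{3}{2} + \frac{9}{4}\right) \sqrt{p} = 0 \sqrt{p} = 0$)
$S^{2}{\left(j{\left(2 \right)} \right)} = 0^{2} = 0$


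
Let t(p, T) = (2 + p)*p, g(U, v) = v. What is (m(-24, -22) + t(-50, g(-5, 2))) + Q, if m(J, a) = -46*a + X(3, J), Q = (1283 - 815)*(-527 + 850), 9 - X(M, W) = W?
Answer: 154609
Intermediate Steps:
X(M, W) = 9 - W
Q = 151164 (Q = 468*323 = 151164)
t(p, T) = p*(2 + p)
m(J, a) = 9 - J - 46*a (m(J, a) = -46*a + (9 - J) = 9 - J - 46*a)
(m(-24, -22) + t(-50, g(-5, 2))) + Q = ((9 - 1*(-24) - 46*(-22)) - 50*(2 - 50)) + 151164 = ((9 + 24 + 1012) - 50*(-48)) + 151164 = (1045 + 2400) + 151164 = 3445 + 151164 = 154609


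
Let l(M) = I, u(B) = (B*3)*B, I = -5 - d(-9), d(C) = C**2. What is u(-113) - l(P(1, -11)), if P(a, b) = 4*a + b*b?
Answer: 38393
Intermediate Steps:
P(a, b) = b**2 + 4*a (P(a, b) = 4*a + b**2 = b**2 + 4*a)
I = -86 (I = -5 - 1*(-9)**2 = -5 - 1*81 = -5 - 81 = -86)
u(B) = 3*B**2 (u(B) = (3*B)*B = 3*B**2)
l(M) = -86
u(-113) - l(P(1, -11)) = 3*(-113)**2 - 1*(-86) = 3*12769 + 86 = 38307 + 86 = 38393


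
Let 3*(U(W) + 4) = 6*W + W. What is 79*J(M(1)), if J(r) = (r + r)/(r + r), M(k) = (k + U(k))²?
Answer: 79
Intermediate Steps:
U(W) = -4 + 7*W/3 (U(W) = -4 + (6*W + W)/3 = -4 + (7*W)/3 = -4 + 7*W/3)
M(k) = (-4 + 10*k/3)² (M(k) = (k + (-4 + 7*k/3))² = (-4 + 10*k/3)²)
J(r) = 1 (J(r) = (2*r)/((2*r)) = (2*r)*(1/(2*r)) = 1)
79*J(M(1)) = 79*1 = 79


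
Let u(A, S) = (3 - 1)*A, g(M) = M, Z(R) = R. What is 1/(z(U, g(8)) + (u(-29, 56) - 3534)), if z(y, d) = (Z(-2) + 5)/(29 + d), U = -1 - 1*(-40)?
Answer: -37/132901 ≈ -0.00027840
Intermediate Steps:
U = 39 (U = -1 + 40 = 39)
u(A, S) = 2*A
z(y, d) = 3/(29 + d) (z(y, d) = (-2 + 5)/(29 + d) = 3/(29 + d))
1/(z(U, g(8)) + (u(-29, 56) - 3534)) = 1/(3/(29 + 8) + (2*(-29) - 3534)) = 1/(3/37 + (-58 - 3534)) = 1/(3*(1/37) - 3592) = 1/(3/37 - 3592) = 1/(-132901/37) = -37/132901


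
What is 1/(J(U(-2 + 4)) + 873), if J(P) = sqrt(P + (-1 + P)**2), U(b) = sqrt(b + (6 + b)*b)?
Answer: 332661015/290405826041 - 381055*sqrt(19 - 3*sqrt(2))/290405826041 - 2619*sqrt(2)/580811652082 + 3*sqrt(2)*sqrt(19 - 3*sqrt(2))/580811652082 ≈ 0.0011405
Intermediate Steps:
U(b) = sqrt(b + b*(6 + b))
1/(J(U(-2 + 4)) + 873) = 1/(sqrt(sqrt((-2 + 4)*(7 + (-2 + 4))) + (-1 + sqrt((-2 + 4)*(7 + (-2 + 4))))**2) + 873) = 1/(sqrt(sqrt(2*(7 + 2)) + (-1 + sqrt(2*(7 + 2)))**2) + 873) = 1/(sqrt(sqrt(2*9) + (-1 + sqrt(2*9))**2) + 873) = 1/(sqrt(sqrt(18) + (-1 + sqrt(18))**2) + 873) = 1/(sqrt(3*sqrt(2) + (-1 + 3*sqrt(2))**2) + 873) = 1/(sqrt((-1 + 3*sqrt(2))**2 + 3*sqrt(2)) + 873) = 1/(873 + sqrt((-1 + 3*sqrt(2))**2 + 3*sqrt(2)))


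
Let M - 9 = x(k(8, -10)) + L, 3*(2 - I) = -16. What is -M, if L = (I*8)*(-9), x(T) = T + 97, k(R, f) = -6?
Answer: 428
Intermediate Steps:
I = 22/3 (I = 2 - ⅓*(-16) = 2 + 16/3 = 22/3 ≈ 7.3333)
x(T) = 97 + T
L = -528 (L = ((22/3)*8)*(-9) = (176/3)*(-9) = -528)
M = -428 (M = 9 + ((97 - 6) - 528) = 9 + (91 - 528) = 9 - 437 = -428)
-M = -1*(-428) = 428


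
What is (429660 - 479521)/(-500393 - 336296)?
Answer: 419/7031 ≈ 0.059593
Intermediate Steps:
(429660 - 479521)/(-500393 - 336296) = -49861/(-836689) = -49861*(-1/836689) = 419/7031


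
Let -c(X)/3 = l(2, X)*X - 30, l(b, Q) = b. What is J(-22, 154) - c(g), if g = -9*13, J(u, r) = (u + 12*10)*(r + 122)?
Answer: 26256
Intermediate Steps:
J(u, r) = (120 + u)*(122 + r) (J(u, r) = (u + 120)*(122 + r) = (120 + u)*(122 + r))
g = -117
c(X) = 90 - 6*X (c(X) = -3*(2*X - 30) = -3*(-30 + 2*X) = 90 - 6*X)
J(-22, 154) - c(g) = (14640 + 120*154 + 122*(-22) + 154*(-22)) - (90 - 6*(-117)) = (14640 + 18480 - 2684 - 3388) - (90 + 702) = 27048 - 1*792 = 27048 - 792 = 26256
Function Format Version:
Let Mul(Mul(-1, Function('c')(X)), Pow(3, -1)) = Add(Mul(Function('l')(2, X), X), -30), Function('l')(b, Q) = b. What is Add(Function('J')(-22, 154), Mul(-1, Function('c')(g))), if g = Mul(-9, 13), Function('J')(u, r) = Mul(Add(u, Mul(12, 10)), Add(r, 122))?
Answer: 26256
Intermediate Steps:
Function('J')(u, r) = Mul(Add(120, u), Add(122, r)) (Function('J')(u, r) = Mul(Add(u, 120), Add(122, r)) = Mul(Add(120, u), Add(122, r)))
g = -117
Function('c')(X) = Add(90, Mul(-6, X)) (Function('c')(X) = Mul(-3, Add(Mul(2, X), -30)) = Mul(-3, Add(-30, Mul(2, X))) = Add(90, Mul(-6, X)))
Add(Function('J')(-22, 154), Mul(-1, Function('c')(g))) = Add(Add(14640, Mul(120, 154), Mul(122, -22), Mul(154, -22)), Mul(-1, Add(90, Mul(-6, -117)))) = Add(Add(14640, 18480, -2684, -3388), Mul(-1, Add(90, 702))) = Add(27048, Mul(-1, 792)) = Add(27048, -792) = 26256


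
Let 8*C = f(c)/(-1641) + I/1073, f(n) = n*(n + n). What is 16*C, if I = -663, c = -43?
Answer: -10111874/1760793 ≈ -5.7428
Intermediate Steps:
f(n) = 2*n² (f(n) = n*(2*n) = 2*n²)
C = -5055937/14086344 (C = ((2*(-43)²)/(-1641) - 663/1073)/8 = ((2*1849)*(-1/1641) - 663*1/1073)/8 = (3698*(-1/1641) - 663/1073)/8 = (-3698/1641 - 663/1073)/8 = (⅛)*(-5055937/1760793) = -5055937/14086344 ≈ -0.35892)
16*C = 16*(-5055937/14086344) = -10111874/1760793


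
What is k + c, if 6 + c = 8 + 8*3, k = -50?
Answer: -24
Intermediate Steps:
c = 26 (c = -6 + (8 + 8*3) = -6 + (8 + 24) = -6 + 32 = 26)
k + c = -50 + 26 = -24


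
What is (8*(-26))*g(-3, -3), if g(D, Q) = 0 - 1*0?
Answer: 0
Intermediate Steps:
g(D, Q) = 0 (g(D, Q) = 0 + 0 = 0)
(8*(-26))*g(-3, -3) = (8*(-26))*0 = -208*0 = 0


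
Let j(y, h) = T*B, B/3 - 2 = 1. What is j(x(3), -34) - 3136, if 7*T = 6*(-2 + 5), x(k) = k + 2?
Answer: -21790/7 ≈ -3112.9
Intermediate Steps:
B = 9 (B = 6 + 3*1 = 6 + 3 = 9)
x(k) = 2 + k
T = 18/7 (T = (6*(-2 + 5))/7 = (6*3)/7 = (⅐)*18 = 18/7 ≈ 2.5714)
j(y, h) = 162/7 (j(y, h) = (18/7)*9 = 162/7)
j(x(3), -34) - 3136 = 162/7 - 3136 = -21790/7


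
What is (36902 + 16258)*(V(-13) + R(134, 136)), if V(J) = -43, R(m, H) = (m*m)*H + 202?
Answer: 129826023000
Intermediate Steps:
R(m, H) = 202 + H*m**2 (R(m, H) = m**2*H + 202 = H*m**2 + 202 = 202 + H*m**2)
(36902 + 16258)*(V(-13) + R(134, 136)) = (36902 + 16258)*(-43 + (202 + 136*134**2)) = 53160*(-43 + (202 + 136*17956)) = 53160*(-43 + (202 + 2442016)) = 53160*(-43 + 2442218) = 53160*2442175 = 129826023000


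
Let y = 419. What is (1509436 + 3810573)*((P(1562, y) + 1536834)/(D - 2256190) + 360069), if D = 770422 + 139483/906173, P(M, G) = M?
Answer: 2579045024760336513756029/1346362706381 ≈ 1.9156e+12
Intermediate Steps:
D = 698135754489/906173 (D = 770422 + 139483*(1/906173) = 770422 + 139483/906173 = 698135754489/906173 ≈ 7.7042e+5)
(1509436 + 3810573)*((P(1562, y) + 1536834)/(D - 2256190) + 360069) = (1509436 + 3810573)*((1562 + 1536834)/(698135754489/906173 - 2256190) + 360069) = 5320009*(1538396/(-1346362706381/906173) + 360069) = 5320009*(1538396*(-906173/1346362706381) + 360069) = 5320009*(-1394052918508/1346362706381 + 360069) = 5320009*(484782079270981781/1346362706381) = 2579045024760336513756029/1346362706381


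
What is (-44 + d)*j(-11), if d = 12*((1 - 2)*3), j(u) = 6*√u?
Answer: -480*I*√11 ≈ -1592.0*I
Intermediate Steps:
d = -36 (d = 12*(-1*3) = 12*(-3) = -36)
(-44 + d)*j(-11) = (-44 - 36)*(6*√(-11)) = -480*I*√11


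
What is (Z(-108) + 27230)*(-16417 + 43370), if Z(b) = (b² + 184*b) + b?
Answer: 509789042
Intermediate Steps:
Z(b) = b² + 185*b
(Z(-108) + 27230)*(-16417 + 43370) = (-108*(185 - 108) + 27230)*(-16417 + 43370) = (-108*77 + 27230)*26953 = (-8316 + 27230)*26953 = 18914*26953 = 509789042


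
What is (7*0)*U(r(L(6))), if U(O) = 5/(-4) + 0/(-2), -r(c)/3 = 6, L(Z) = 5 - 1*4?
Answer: 0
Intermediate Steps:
L(Z) = 1 (L(Z) = 5 - 4 = 1)
r(c) = -18 (r(c) = -3*6 = -18)
U(O) = -5/4 (U(O) = 5*(-¼) + 0*(-½) = -5/4 + 0 = -5/4)
(7*0)*U(r(L(6))) = (7*0)*(-5/4) = 0*(-5/4) = 0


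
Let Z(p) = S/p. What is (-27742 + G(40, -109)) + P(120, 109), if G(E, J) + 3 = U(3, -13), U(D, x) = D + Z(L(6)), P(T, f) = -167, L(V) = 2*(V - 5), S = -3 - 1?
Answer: -27911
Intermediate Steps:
S = -4
L(V) = -10 + 2*V (L(V) = 2*(-5 + V) = -10 + 2*V)
Z(p) = -4/p
U(D, x) = -2 + D (U(D, x) = D - 4/(-10 + 2*6) = D - 4/(-10 + 12) = D - 4/2 = D - 4*1/2 = D - 2 = -2 + D)
G(E, J) = -2 (G(E, J) = -3 + (-2 + 3) = -3 + 1 = -2)
(-27742 + G(40, -109)) + P(120, 109) = (-27742 - 2) - 167 = -27744 - 167 = -27911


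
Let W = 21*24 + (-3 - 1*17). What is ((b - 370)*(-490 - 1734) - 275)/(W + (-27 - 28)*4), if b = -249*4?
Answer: 3037709/264 ≈ 11506.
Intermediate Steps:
W = 484 (W = 504 + (-3 - 17) = 504 - 20 = 484)
b = -996
((b - 370)*(-490 - 1734) - 275)/(W + (-27 - 28)*4) = ((-996 - 370)*(-490 - 1734) - 275)/(484 + (-27 - 28)*4) = (-1366*(-2224) - 275)/(484 - 55*4) = (3037984 - 275)/(484 - 220) = 3037709/264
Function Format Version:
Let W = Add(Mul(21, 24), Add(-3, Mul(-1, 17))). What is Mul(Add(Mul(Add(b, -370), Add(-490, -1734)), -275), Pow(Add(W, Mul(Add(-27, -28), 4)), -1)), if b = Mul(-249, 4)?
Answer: Rational(3037709, 264) ≈ 11506.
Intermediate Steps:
W = 484 (W = Add(504, Add(-3, -17)) = Add(504, -20) = 484)
b = -996
Mul(Add(Mul(Add(b, -370), Add(-490, -1734)), -275), Pow(Add(W, Mul(Add(-27, -28), 4)), -1)) = Mul(Add(Mul(Add(-996, -370), Add(-490, -1734)), -275), Pow(Add(484, Mul(Add(-27, -28), 4)), -1)) = Mul(Add(Mul(-1366, -2224), -275), Pow(Add(484, Mul(-55, 4)), -1)) = Mul(Add(3037984, -275), Pow(Add(484, -220), -1)) = Mul(3037709, Pow(264, -1)) = Mul(3037709, Rational(1, 264)) = Rational(3037709, 264)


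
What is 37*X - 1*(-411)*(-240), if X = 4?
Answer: -98492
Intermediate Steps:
37*X - 1*(-411)*(-240) = 37*4 - 1*(-411)*(-240) = 148 + 411*(-240) = 148 - 98640 = -98492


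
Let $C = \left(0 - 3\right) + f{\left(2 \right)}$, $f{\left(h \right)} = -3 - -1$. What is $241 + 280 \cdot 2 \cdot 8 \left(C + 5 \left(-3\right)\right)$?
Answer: $-89359$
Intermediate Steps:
$f{\left(h \right)} = -2$ ($f{\left(h \right)} = -3 + 1 = -2$)
$C = -5$ ($C = \left(0 - 3\right) - 2 = -3 - 2 = -5$)
$241 + 280 \cdot 2 \cdot 8 \left(C + 5 \left(-3\right)\right) = 241 + 280 \cdot 2 \cdot 8 \left(-5 + 5 \left(-3\right)\right) = 241 + 280 \cdot 16 \left(-5 - 15\right) = 241 + 280 \cdot 16 \left(-20\right) = 241 + 280 \left(-320\right) = 241 - 89600 = -89359$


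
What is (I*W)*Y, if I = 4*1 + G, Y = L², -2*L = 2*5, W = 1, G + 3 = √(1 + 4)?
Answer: 25 + 25*√5 ≈ 80.902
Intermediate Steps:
G = -3 + √5 (G = -3 + √(1 + 4) = -3 + √5 ≈ -0.76393)
L = -5 ≈ -5.0000
Y = 25 (Y = (-5)² = 25)
I = 1 + √5 (I = 4*1 + (-3 + √5) = 4 + (-3 + √5) = 1 + √5 ≈ 3.2361)
(I*W)*Y = ((1 + √5)*1)*25 = (1 + √5)*25 = 25 + 25*√5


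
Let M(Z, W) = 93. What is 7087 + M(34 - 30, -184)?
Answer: 7180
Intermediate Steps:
7087 + M(34 - 30, -184) = 7087 + 93 = 7180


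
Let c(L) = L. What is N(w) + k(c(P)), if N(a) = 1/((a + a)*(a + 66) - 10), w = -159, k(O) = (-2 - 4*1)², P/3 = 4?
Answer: 1064305/29564 ≈ 36.000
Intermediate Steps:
P = 12 (P = 3*4 = 12)
k(O) = 36 (k(O) = (-2 - 4)² = (-6)² = 36)
N(a) = 1/(-10 + 2*a*(66 + a)) (N(a) = 1/((2*a)*(66 + a) - 10) = 1/(2*a*(66 + a) - 10) = 1/(-10 + 2*a*(66 + a)))
N(w) + k(c(P)) = 1/(2*(-5 + (-159)² + 66*(-159))) + 36 = 1/(2*(-5 + 25281 - 10494)) + 36 = (½)/14782 + 36 = (½)*(1/14782) + 36 = 1/29564 + 36 = 1064305/29564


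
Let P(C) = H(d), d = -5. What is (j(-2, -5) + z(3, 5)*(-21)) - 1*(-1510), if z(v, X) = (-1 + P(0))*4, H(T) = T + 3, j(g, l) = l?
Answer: 1757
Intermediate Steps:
H(T) = 3 + T
P(C) = -2 (P(C) = 3 - 5 = -2)
z(v, X) = -12 (z(v, X) = (-1 - 2)*4 = -3*4 = -12)
(j(-2, -5) + z(3, 5)*(-21)) - 1*(-1510) = (-5 - 12*(-21)) - 1*(-1510) = (-5 + 252) + 1510 = 247 + 1510 = 1757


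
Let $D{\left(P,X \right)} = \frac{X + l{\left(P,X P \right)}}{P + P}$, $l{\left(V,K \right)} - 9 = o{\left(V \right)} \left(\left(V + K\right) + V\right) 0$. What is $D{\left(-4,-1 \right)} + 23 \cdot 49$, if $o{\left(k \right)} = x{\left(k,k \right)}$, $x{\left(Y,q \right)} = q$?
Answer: $1126$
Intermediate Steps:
$o{\left(k \right)} = k$
$l{\left(V,K \right)} = 9$ ($l{\left(V,K \right)} = 9 + V \left(\left(V + K\right) + V\right) 0 = 9 + V \left(\left(K + V\right) + V\right) 0 = 9 + V \left(K + 2 V\right) 0 = 9 + 0 = 9$)
$D{\left(P,X \right)} = \frac{9 + X}{2 P}$ ($D{\left(P,X \right)} = \frac{X + 9}{P + P} = \frac{9 + X}{2 P}$)
$D{\left(-4,-1 \right)} + 23 \cdot 49 = \frac{9 - 1}{2 \left(-4\right)} + 23 \cdot 49 = \frac{1}{2} \left(- \frac{1}{4}\right) 8 + 1127 = -1 + 1127 = 1126$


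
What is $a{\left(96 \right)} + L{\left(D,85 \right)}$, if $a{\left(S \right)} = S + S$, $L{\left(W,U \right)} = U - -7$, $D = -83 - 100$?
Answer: $284$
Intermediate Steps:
$D = -183$
$L{\left(W,U \right)} = 7 + U$ ($L{\left(W,U \right)} = U + 7 = 7 + U$)
$a{\left(S \right)} = 2 S$
$a{\left(96 \right)} + L{\left(D,85 \right)} = 2 \cdot 96 + \left(7 + 85\right) = 192 + 92 = 284$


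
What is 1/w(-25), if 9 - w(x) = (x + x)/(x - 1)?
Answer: 13/92 ≈ 0.14130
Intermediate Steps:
w(x) = 9 - 2*x/(-1 + x) (w(x) = 9 - (x + x)/(x - 1) = 9 - 2*x/(-1 + x))
1/w(-25) = 1/((-9 + 7*(-25))/(-1 - 25)) = 1/((-9 - 175)/(-26)) = 1/(-1/26*(-184)) = 1/(92/13) = 13/92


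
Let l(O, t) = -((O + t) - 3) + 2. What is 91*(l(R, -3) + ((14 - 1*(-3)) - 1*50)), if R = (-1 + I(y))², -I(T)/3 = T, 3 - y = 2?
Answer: -3731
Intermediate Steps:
y = 1 (y = 3 - 1*2 = 3 - 2 = 1)
I(T) = -3*T
R = 16 (R = (-1 - 3*1)² = (-1 - 3)² = (-4)² = 16)
l(O, t) = 5 - O - t (l(O, t) = -(-3 + O + t) + 2 = (3 - O - t) + 2 = 5 - O - t)
91*(l(R, -3) + ((14 - 1*(-3)) - 1*50)) = 91*((5 - 1*16 - 1*(-3)) + ((14 - 1*(-3)) - 1*50)) = 91*((5 - 16 + 3) + ((14 + 3) - 50)) = 91*(-8 + (17 - 50)) = 91*(-8 - 33) = 91*(-41) = -3731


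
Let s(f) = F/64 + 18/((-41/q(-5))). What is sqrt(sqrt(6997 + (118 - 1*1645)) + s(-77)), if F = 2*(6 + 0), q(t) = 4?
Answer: sqrt(-42189 + 26896*sqrt(5470))/164 ≈ 8.5083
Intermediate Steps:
F = 12 (F = 2*6 = 12)
s(f) = -1029/656 (s(f) = 12/64 + 18/((-41/4)) = 12*(1/64) + 18/((-41*1/4)) = 3/16 + 18/(-41/4) = 3/16 + 18*(-4/41) = 3/16 - 72/41 = -1029/656)
sqrt(sqrt(6997 + (118 - 1*1645)) + s(-77)) = sqrt(sqrt(6997 + (118 - 1*1645)) - 1029/656) = sqrt(sqrt(6997 + (118 - 1645)) - 1029/656) = sqrt(sqrt(6997 - 1527) - 1029/656) = sqrt(sqrt(5470) - 1029/656) = sqrt(-1029/656 + sqrt(5470))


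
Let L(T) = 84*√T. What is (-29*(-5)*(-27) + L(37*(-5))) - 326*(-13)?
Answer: 323 + 84*I*√185 ≈ 323.0 + 1142.5*I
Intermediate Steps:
(-29*(-5)*(-27) + L(37*(-5))) - 326*(-13) = (-29*(-5)*(-27) + 84*√(37*(-5))) - 326*(-13) = (145*(-27) + 84*√(-185)) + 4238 = (-3915 + 84*(I*√185)) + 4238 = (-3915 + 84*I*√185) + 4238 = 323 + 84*I*√185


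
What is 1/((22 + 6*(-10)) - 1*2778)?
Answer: -1/2816 ≈ -0.00035511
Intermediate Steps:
1/((22 + 6*(-10)) - 1*2778) = 1/((22 - 60) - 2778) = 1/(-38 - 2778) = 1/(-2816) = -1/2816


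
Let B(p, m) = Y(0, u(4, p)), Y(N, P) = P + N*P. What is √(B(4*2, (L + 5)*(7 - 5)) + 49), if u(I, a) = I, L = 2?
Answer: √53 ≈ 7.2801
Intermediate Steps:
B(p, m) = 4 (B(p, m) = 4*(1 + 0) = 4*1 = 4)
√(B(4*2, (L + 5)*(7 - 5)) + 49) = √(4 + 49) = √53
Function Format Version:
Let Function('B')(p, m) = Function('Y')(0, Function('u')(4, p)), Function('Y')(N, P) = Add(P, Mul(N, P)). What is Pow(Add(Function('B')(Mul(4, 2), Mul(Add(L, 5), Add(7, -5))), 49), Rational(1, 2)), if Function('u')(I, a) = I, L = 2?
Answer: Pow(53, Rational(1, 2)) ≈ 7.2801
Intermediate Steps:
Function('B')(p, m) = 4 (Function('B')(p, m) = Mul(4, Add(1, 0)) = Mul(4, 1) = 4)
Pow(Add(Function('B')(Mul(4, 2), Mul(Add(L, 5), Add(7, -5))), 49), Rational(1, 2)) = Pow(Add(4, 49), Rational(1, 2)) = Pow(53, Rational(1, 2))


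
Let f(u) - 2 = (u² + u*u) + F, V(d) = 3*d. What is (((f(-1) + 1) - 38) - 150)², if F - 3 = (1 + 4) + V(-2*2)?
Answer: 34969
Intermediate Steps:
F = -4 (F = 3 + ((1 + 4) + 3*(-2*2)) = 3 + (5 + 3*(-4)) = 3 + (5 - 12) = 3 - 7 = -4)
f(u) = -2 + 2*u² (f(u) = 2 + ((u² + u*u) - 4) = 2 + ((u² + u²) - 4) = 2 + (2*u² - 4) = 2 + (-4 + 2*u²) = -2 + 2*u²)
(((f(-1) + 1) - 38) - 150)² = ((((-2 + 2*(-1)²) + 1) - 38) - 150)² = ((((-2 + 2*1) + 1) - 38) - 150)² = ((((-2 + 2) + 1) - 38) - 150)² = (((0 + 1) - 38) - 150)² = ((1 - 38) - 150)² = (-37 - 150)² = (-187)² = 34969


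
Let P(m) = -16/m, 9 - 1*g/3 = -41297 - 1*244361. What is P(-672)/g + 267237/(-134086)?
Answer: -2404734916967/1206574278903 ≈ -1.9930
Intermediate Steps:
g = 857001 (g = 27 - 3*(-41297 - 1*244361) = 27 - 3*(-41297 - 244361) = 27 - 3*(-285658) = 27 + 856974 = 857001)
P(-672)/g + 267237/(-134086) = -16/(-672)/857001 + 267237/(-134086) = -16*(-1/672)*(1/857001) + 267237*(-1/134086) = (1/42)*(1/857001) - 267237/134086 = 1/35994042 - 267237/134086 = -2404734916967/1206574278903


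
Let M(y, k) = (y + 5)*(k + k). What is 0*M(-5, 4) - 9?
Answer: -9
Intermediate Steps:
M(y, k) = 2*k*(5 + y) (M(y, k) = (5 + y)*(2*k) = 2*k*(5 + y))
0*M(-5, 4) - 9 = 0*(2*4*(5 - 5)) - 9 = 0*(2*4*0) - 9 = 0*0 - 9 = 0 - 9 = -9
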